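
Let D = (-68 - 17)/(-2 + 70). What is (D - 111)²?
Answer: 201601/16 ≈ 12600.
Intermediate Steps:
D = -5/4 (D = -85/68 = -85*1/68 = -5/4 ≈ -1.2500)
(D - 111)² = (-5/4 - 111)² = (-449/4)² = 201601/16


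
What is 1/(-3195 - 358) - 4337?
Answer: -15409362/3553 ≈ -4337.0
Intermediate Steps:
1/(-3195 - 358) - 4337 = 1/(-3553) - 4337 = -1/3553 - 4337 = -15409362/3553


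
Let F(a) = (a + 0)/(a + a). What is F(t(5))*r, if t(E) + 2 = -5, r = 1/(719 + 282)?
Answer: 1/2002 ≈ 0.00049950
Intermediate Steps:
r = 1/1001 ≈ 0.00099900
t(E) = -7 (t(E) = -2 - 5 = -7)
F(a) = ½ (F(a) = a/((2*a)) = a*(1/(2*a)) = ½)
F(t(5))*r = (½)*(1/1001) = 1/2002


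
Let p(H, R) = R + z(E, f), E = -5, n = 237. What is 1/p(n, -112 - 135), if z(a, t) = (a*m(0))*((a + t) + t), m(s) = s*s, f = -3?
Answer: -1/247 ≈ -0.0040486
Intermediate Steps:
m(s) = s²
z(a, t) = 0 (z(a, t) = (a*0²)*((a + t) + t) = (a*0)*(a + 2*t) = 0*(a + 2*t) = 0)
p(H, R) = R (p(H, R) = R + 0 = R)
1/p(n, -112 - 135) = 1/(-112 - 135) = 1/(-247) = -1/247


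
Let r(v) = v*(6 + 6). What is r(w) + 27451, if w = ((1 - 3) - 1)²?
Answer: 27559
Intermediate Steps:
w = 9 (w = (-2 - 1)² = (-3)² = 9)
r(v) = 12*v (r(v) = v*12 = 12*v)
r(w) + 27451 = 12*9 + 27451 = 108 + 27451 = 27559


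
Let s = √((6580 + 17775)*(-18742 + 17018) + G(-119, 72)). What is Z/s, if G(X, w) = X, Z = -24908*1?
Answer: 24908*I*√41988139/41988139 ≈ 3.8439*I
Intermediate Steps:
Z = -24908
s = I*√41988139 (s = √((6580 + 17775)*(-18742 + 17018) - 119) = √(24355*(-1724) - 119) = √(-41988020 - 119) = √(-41988139) = I*√41988139 ≈ 6479.8*I)
Z/s = -24908*(-I*√41988139/41988139) = -(-24908)*I*√41988139/41988139 = 24908*I*√41988139/41988139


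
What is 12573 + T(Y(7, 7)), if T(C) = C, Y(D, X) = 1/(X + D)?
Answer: 176023/14 ≈ 12573.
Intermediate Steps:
Y(D, X) = 1/(D + X)
12573 + T(Y(7, 7)) = 12573 + 1/(7 + 7) = 12573 + 1/14 = 176023/14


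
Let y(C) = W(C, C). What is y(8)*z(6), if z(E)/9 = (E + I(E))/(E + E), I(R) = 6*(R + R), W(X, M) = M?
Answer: 468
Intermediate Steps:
y(C) = C
I(R) = 12*R (I(R) = 6*(2*R) = 12*R)
z(E) = 117/2 (z(E) = 9*((E + 12*E)/(E + E)) = 9*((13*E)/((2*E))) = 9*((13*E)*(1/(2*E))) = 9*(13/2) = 117/2)
y(8)*z(6) = 8*(117/2) = 468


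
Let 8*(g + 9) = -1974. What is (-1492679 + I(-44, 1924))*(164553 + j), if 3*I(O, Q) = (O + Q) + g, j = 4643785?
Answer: -43048211059019/6 ≈ -7.1747e+12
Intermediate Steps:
g = -1023/4 (g = -9 + (⅛)*(-1974) = -9 - 987/4 = -1023/4 ≈ -255.75)
I(O, Q) = -341/4 + O/3 + Q/3 (I(O, Q) = ((O + Q) - 1023/4)/3 = (-1023/4 + O + Q)/3 = -341/4 + O/3 + Q/3)
(-1492679 + I(-44, 1924))*(164553 + j) = (-1492679 + (-341/4 + (⅓)*(-44) + (⅓)*1924))*(164553 + 4643785) = (-1492679 + (-341/4 - 44/3 + 1924/3))*4808338 = (-1492679 + 6497/12)*4808338 = -17905651/12*4808338 = -43048211059019/6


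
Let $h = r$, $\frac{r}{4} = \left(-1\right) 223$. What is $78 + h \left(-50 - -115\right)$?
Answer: $-57902$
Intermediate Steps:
$r = -892$ ($r = 4 \left(\left(-1\right) 223\right) = 4 \left(-223\right) = -892$)
$h = -892$
$78 + h \left(-50 - -115\right) = 78 - 892 \left(-50 - -115\right) = 78 - 892 \left(-50 + 115\right) = 78 - 57980 = -57902$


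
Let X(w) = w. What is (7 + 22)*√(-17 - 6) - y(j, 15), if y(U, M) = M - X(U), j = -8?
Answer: -23 + 29*I*√23 ≈ -23.0 + 139.08*I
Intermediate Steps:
y(U, M) = M - U
(7 + 22)*√(-17 - 6) - y(j, 15) = (7 + 22)*√(-17 - 6) - (15 - 1*(-8)) = 29*√(-23) - (15 + 8) = 29*(I*√23) - 1*23 = 29*I*√23 - 23 = -23 + 29*I*√23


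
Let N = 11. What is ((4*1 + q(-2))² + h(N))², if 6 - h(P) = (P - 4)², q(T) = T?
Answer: 1521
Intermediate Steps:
h(P) = 6 - (-4 + P)² (h(P) = 6 - (P - 4)² = 6 - (-4 + P)²)
((4*1 + q(-2))² + h(N))² = ((4*1 - 2)² + (6 - (-4 + 11)²))² = ((4 - 2)² + (6 - 1*7²))² = (2² + (6 - 1*49))² = (4 + (6 - 49))² = (4 - 43)² = (-39)² = 1521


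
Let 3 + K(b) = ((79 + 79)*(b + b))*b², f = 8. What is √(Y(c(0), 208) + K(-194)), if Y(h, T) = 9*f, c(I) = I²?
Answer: 35*I*√1883459 ≈ 48034.0*I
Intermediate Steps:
K(b) = -3 + 316*b³ (K(b) = -3 + ((79 + 79)*(b + b))*b² = -3 + (158*(2*b))*b² = -3 + (316*b)*b² = -3 + 316*b³)
Y(h, T) = 72 (Y(h, T) = 9*8 = 72)
√(Y(c(0), 208) + K(-194)) = √(72 + (-3 + 316*(-194)³)) = √(72 + (-3 + 316*(-7301384))) = √(72 + (-3 - 2307237344)) = √(72 - 2307237347) = √(-2307237275) = 35*I*√1883459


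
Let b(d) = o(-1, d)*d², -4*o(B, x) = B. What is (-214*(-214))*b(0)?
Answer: 0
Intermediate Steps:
o(B, x) = -B/4
b(d) = d²/4 (b(d) = (-¼*(-1))*d² = d²/4)
(-214*(-214))*b(0) = (-214*(-214))*((¼)*0²) = 45796*((¼)*0) = 45796*0 = 0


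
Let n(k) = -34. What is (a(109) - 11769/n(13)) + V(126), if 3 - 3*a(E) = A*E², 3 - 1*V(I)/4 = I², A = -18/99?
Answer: -70040617/1122 ≈ -62425.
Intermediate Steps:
A = -2/11 (A = -18*1/99 = -2/11 ≈ -0.18182)
V(I) = 12 - 4*I²
a(E) = 1 + 2*E²/33 (a(E) = 1 - (-2)*E²/33 = 1 + 2*E²/33)
(a(109) - 11769/n(13)) + V(126) = ((1 + (2/33)*109²) - 11769/(-34)) + (12 - 4*126²) = ((1 + (2/33)*11881) - 11769*(-1/34)) + (12 - 4*15876) = ((1 + 23762/33) + 11769/34) + (12 - 63504) = (23795/33 + 11769/34) - 63492 = 1197407/1122 - 63492 = -70040617/1122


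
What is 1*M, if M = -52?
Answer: -52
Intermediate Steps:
1*M = 1*(-52) = -52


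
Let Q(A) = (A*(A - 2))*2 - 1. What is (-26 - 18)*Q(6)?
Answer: -2068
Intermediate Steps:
Q(A) = -1 + 2*A*(-2 + A) (Q(A) = (A*(-2 + A))*2 - 1 = 2*A*(-2 + A) - 1 = -1 + 2*A*(-2 + A))
(-26 - 18)*Q(6) = (-26 - 18)*(-1 - 4*6 + 2*6²) = -44*(-1 - 24 + 2*36) = -44*(-1 - 24 + 72) = -44*47 = -2068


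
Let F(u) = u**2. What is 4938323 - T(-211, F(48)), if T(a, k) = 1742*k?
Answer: 924755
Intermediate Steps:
4938323 - T(-211, F(48)) = 4938323 - 1742*48**2 = 4938323 - 1742*2304 = 4938323 - 1*4013568 = 4938323 - 4013568 = 924755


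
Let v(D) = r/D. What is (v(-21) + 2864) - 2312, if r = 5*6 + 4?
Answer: 11558/21 ≈ 550.38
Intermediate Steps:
r = 34 (r = 30 + 4 = 34)
v(D) = 34/D
(v(-21) + 2864) - 2312 = (34/(-21) + 2864) - 2312 = (34*(-1/21) + 2864) - 2312 = (-34/21 + 2864) - 2312 = 60110/21 - 2312 = 11558/21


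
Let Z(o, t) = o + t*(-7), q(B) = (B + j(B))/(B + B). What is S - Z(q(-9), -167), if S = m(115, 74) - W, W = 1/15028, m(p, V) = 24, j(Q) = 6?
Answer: -51628697/45084 ≈ -1145.2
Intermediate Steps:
W = 1/15028 ≈ 6.6542e-5
q(B) = (6 + B)/(2*B) (q(B) = (B + 6)/(B + B) = (6 + B)/((2*B)) = (6 + B)*(1/(2*B)) = (6 + B)/(2*B))
Z(o, t) = o - 7*t
S = 360671/15028 (S = 24 - 1*1/15028 = 24 - 1/15028 = 360671/15028 ≈ 24.000)
S - Z(q(-9), -167) = 360671/15028 - ((½)*(6 - 9)/(-9) - 7*(-167)) = 360671/15028 - ((½)*(-⅑)*(-3) + 1169) = 360671/15028 - (⅙ + 1169) = 360671/15028 - 1*7015/6 = 360671/15028 - 7015/6 = -51628697/45084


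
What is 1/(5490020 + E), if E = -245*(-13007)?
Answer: 1/8676735 ≈ 1.1525e-7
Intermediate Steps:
E = 3186715
1/(5490020 + E) = 1/(5490020 + 3186715) = 1/8676735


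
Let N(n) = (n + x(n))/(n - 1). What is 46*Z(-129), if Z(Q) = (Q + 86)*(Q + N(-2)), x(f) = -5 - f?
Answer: 755596/3 ≈ 2.5187e+5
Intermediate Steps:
N(n) = -5/(-1 + n) (N(n) = (n + (-5 - n))/(n - 1) = -5/(-1 + n))
Z(Q) = (86 + Q)*(5/3 + Q) (Z(Q) = (Q + 86)*(Q - 5/(-1 - 2)) = (86 + Q)*(Q - 5/(-3)) = (86 + Q)*(Q - 5*(-⅓)) = (86 + Q)*(Q + 5/3) = (86 + Q)*(5/3 + Q))
46*Z(-129) = 46*(430/3 + (-129)² + (263/3)*(-129)) = 46*(430/3 + 16641 - 11309) = 46*(16426/3) = 755596/3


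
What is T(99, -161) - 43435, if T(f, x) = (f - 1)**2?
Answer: -33831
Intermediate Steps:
T(f, x) = (-1 + f)**2
T(99, -161) - 43435 = (-1 + 99)**2 - 43435 = 98**2 - 43435 = 9604 - 43435 = -33831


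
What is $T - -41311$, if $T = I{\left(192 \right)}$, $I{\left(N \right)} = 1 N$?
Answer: $41503$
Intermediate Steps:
$I{\left(N \right)} = N$
$T = 192$
$T - -41311 = 192 - -41311 = 192 + 41311 = 41503$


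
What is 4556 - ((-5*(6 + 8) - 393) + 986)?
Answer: 4033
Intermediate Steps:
4556 - ((-5*(6 + 8) - 393) + 986) = 4556 - ((-5*14 - 393) + 986) = 4556 - ((-70 - 393) + 986) = 4556 - (-463 + 986) = 4556 - 1*523 = 4556 - 523 = 4033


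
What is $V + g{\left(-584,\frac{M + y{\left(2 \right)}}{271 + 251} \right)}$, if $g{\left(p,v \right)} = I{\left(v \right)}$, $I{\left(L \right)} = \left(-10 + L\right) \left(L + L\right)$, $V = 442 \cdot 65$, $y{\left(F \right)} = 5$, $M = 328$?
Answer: $\frac{48303769}{1682} \approx 28718.0$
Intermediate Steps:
$V = 28730$
$I{\left(L \right)} = 2 L \left(-10 + L\right)$ ($I{\left(L \right)} = \left(-10 + L\right) 2 L = 2 L \left(-10 + L\right)$)
$g{\left(p,v \right)} = 2 v \left(-10 + v\right)$
$V + g{\left(-584,\frac{M + y{\left(2 \right)}}{271 + 251} \right)} = 28730 + 2 \frac{328 + 5}{271 + 251} \left(-10 + \frac{328 + 5}{271 + 251}\right) = 28730 + 2 \cdot \frac{333}{522} \left(-10 + \frac{333}{522}\right) = 28730 + 2 \cdot 333 \cdot \frac{1}{522} \left(-10 + 333 \cdot \frac{1}{522}\right) = 28730 + 2 \cdot \frac{37}{58} \left(-10 + \frac{37}{58}\right) = 28730 + 2 \cdot \frac{37}{58} \left(- \frac{543}{58}\right) = 28730 - \frac{20091}{1682} = \frac{48303769}{1682}$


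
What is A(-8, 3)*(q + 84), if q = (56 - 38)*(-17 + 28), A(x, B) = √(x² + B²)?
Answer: 282*√73 ≈ 2409.4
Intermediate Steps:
A(x, B) = √(B² + x²)
q = 198 (q = 18*11 = 198)
A(-8, 3)*(q + 84) = √(3² + (-8)²)*(198 + 84) = √(9 + 64)*282 = √73*282 = 282*√73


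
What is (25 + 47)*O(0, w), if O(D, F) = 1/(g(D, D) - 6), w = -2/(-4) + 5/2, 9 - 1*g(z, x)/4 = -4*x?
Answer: 12/5 ≈ 2.4000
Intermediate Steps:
g(z, x) = 36 + 16*x (g(z, x) = 36 - (-16)*x = 36 + 16*x)
w = 3 (w = -2*(-¼) + 5*(½) = ½ + 5/2 = 3)
O(D, F) = 1/(30 + 16*D) (O(D, F) = 1/((36 + 16*D) - 6) = 1/(30 + 16*D))
(25 + 47)*O(0, w) = (25 + 47)*(1/(2*(15 + 8*0))) = 72*(1/(2*(15 + 0))) = 72*((½)/15) = 72*((½)*(1/15)) = 72*(1/30) = 12/5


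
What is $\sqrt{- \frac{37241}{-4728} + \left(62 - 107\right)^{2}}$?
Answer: $\frac{\sqrt{11360723262}}{2364} \approx 45.087$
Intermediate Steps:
$\sqrt{- \frac{37241}{-4728} + \left(62 - 107\right)^{2}} = \sqrt{\left(-37241\right) \left(- \frac{1}{4728}\right) + \left(-45\right)^{2}} = \sqrt{\frac{37241}{4728} + 2025} = \sqrt{\frac{9611441}{4728}} = \frac{\sqrt{11360723262}}{2364}$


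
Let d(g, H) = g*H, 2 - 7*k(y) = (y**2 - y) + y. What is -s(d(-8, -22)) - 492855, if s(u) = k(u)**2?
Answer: -983538571/49 ≈ -2.0072e+7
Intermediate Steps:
k(y) = 2/7 - y**2/7 (k(y) = 2/7 - ((y**2 - y) + y)/7 = 2/7 - y**2/7)
d(g, H) = H*g
s(u) = (2/7 - u**2/7)**2
-s(d(-8, -22)) - 492855 = -(-2 + (-22*(-8))**2)**2/49 - 492855 = -(-2 + 176**2)**2/49 - 492855 = -(-2 + 30976)**2/49 - 492855 = -30974**2/49 - 492855 = -959388676/49 - 492855 = -983538571/49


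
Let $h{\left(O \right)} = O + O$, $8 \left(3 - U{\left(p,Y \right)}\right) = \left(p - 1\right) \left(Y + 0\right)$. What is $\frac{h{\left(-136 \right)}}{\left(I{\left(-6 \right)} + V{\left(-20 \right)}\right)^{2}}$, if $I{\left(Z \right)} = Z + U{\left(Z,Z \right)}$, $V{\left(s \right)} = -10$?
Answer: $- \frac{4352}{5329} \approx -0.81666$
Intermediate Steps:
$U{\left(p,Y \right)} = 3 - \frac{Y \left(-1 + p\right)}{8}$ ($U{\left(p,Y \right)} = 3 - \frac{\left(p - 1\right) \left(Y + 0\right)}{8} = 3 - \frac{\left(-1 + p\right) Y}{8} = 3 - \frac{Y \left(-1 + p\right)}{8}$)
$h{\left(O \right)} = 2 O$
$I{\left(Z \right)} = 3 - \frac{Z^{2}}{8} + \frac{9 Z}{8}$ ($I{\left(Z \right)} = Z + \left(3 + \frac{Z}{8} - \frac{Z Z}{8}\right) = Z + \left(3 + \frac{Z}{8} - \frac{Z^{2}}{8}\right) = Z + \left(3 - \frac{Z^{2}}{8} + \frac{Z}{8}\right) = 3 - \frac{Z^{2}}{8} + \frac{9 Z}{8}$)
$\frac{h{\left(-136 \right)}}{\left(I{\left(-6 \right)} + V{\left(-20 \right)}\right)^{2}} = \frac{2 \left(-136\right)}{\left(\left(3 - \frac{\left(-6\right)^{2}}{8} + \frac{9}{8} \left(-6\right)\right) - 10\right)^{2}} = - \frac{272}{\left(\left(3 - \frac{9}{2} - \frac{27}{4}\right) - 10\right)^{2}} = - \frac{272}{\left(- \frac{33}{4} - 10\right)^{2}} = - \frac{272}{\left(- \frac{73}{4}\right)^{2}} = - \frac{272}{\frac{5329}{16}} = \left(-272\right) \frac{16}{5329} = - \frac{4352}{5329}$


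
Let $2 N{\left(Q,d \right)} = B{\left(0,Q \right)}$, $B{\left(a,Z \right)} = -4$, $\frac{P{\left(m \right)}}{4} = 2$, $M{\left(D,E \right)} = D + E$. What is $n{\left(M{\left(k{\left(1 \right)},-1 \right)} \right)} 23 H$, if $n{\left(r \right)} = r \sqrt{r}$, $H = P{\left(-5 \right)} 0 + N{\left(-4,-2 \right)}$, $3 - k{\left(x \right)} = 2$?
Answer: $0$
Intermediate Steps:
$k{\left(x \right)} = 1$ ($k{\left(x \right)} = 3 - 2 = 1$)
$P{\left(m \right)} = 8$ ($P{\left(m \right)} = 4 \cdot 2 = 8$)
$N{\left(Q,d \right)} = -2$ ($N{\left(Q,d \right)} = \frac{1}{2} \left(-4\right) = -2$)
$H = -2$ ($H = 8 \cdot 0 - 2 = 0 - 2 = -2$)
$n{\left(r \right)} = r^{\frac{3}{2}}$
$n{\left(M{\left(k{\left(1 \right)},-1 \right)} \right)} 23 H = \left(1 - 1\right)^{\frac{3}{2}} \cdot 23 \left(-2\right) = 0^{\frac{3}{2}} \cdot 23 \left(-2\right) = 0 \cdot 23 \left(-2\right) = 0 \left(-2\right) = 0$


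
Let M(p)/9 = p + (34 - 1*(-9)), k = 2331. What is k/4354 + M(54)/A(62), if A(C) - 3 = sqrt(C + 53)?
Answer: -398430/16483 + 873*sqrt(115)/106 ≈ 64.147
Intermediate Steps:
A(C) = 3 + sqrt(53 + C) (A(C) = 3 + sqrt(C + 53) = 3 + sqrt(53 + C))
M(p) = 387 + 9*p (M(p) = 9*(p + (34 - 1*(-9))) = 9*(p + (34 + 9)) = 9*(p + 43) = 9*(43 + p) = 387 + 9*p)
k/4354 + M(54)/A(62) = 2331/4354 + (387 + 9*54)/(3 + sqrt(53 + 62)) = 2331*(1/4354) + (387 + 486)/(3 + sqrt(115)) = 333/622 + 873/(3 + sqrt(115))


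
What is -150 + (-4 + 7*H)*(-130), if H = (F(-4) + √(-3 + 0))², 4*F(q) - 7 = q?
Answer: 20705/8 - 1365*I*√3 ≈ 2588.1 - 2364.3*I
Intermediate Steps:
F(q) = 7/4 + q/4
H = (¾ + I*√3)² (H = ((7/4 + (¼)*(-4)) + √(-3 + 0))² = ((7/4 - 1) + √(-3))² = (¾ + I*√3)² ≈ -2.4375 + 2.5981*I)
-150 + (-4 + 7*H)*(-130) = -150 + (-4 + 7*(-39/16 + 3*I*√3/2))*(-130) = -150 + (-4 + (-273/16 + 21*I*√3/2))*(-130) = -150 + (-337/16 + 21*I*√3/2)*(-130) = -150 + (21905/8 - 1365*I*√3) = 20705/8 - 1365*I*√3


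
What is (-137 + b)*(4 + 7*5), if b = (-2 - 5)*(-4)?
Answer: -4251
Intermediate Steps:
b = 28 (b = -7*(-4) = 28)
(-137 + b)*(4 + 7*5) = (-137 + 28)*(4 + 7*5) = -109*(4 + 35) = -109*39 = -4251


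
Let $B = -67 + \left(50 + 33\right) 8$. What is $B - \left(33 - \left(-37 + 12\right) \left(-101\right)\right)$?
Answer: $3089$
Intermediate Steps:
$B = 597$ ($B = -67 + 83 \cdot 8 = -67 + 664 = 597$)
$B - \left(33 - \left(-37 + 12\right) \left(-101\right)\right) = 597 - \left(33 - \left(-37 + 12\right) \left(-101\right)\right) = 597 - -2492 = 597 + \left(-33 + 2525\right) = 597 + 2492 = 3089$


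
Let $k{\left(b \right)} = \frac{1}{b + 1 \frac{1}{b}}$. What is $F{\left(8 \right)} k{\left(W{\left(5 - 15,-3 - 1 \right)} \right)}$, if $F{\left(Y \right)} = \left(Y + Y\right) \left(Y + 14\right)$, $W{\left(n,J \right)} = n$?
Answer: $- \frac{3520}{101} \approx -34.852$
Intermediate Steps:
$k{\left(b \right)} = \frac{1}{b + \frac{1}{b}}$
$F{\left(Y \right)} = 2 Y \left(14 + Y\right)$
$F{\left(8 \right)} k{\left(W{\left(5 - 15,-3 - 1 \right)} \right)} = 2 \cdot 8 \left(14 + 8\right) \frac{5 - 15}{1 + \left(5 - 15\right)^{2}} = 2 \cdot 8 \cdot 22 \frac{5 - 15}{1 + \left(5 - 15\right)^{2}} = 352 \left(- \frac{10}{1 + \left(-10\right)^{2}}\right) = 352 \left(- \frac{10}{1 + 100}\right) = 352 \left(- \frac{10}{101}\right) = - \frac{3520}{101}$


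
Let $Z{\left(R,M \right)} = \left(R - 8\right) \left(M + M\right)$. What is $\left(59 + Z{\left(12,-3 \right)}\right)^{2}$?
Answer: $1225$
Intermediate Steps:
$Z{\left(R,M \right)} = 2 M \left(-8 + R\right)$ ($Z{\left(R,M \right)} = \left(-8 + R\right) 2 M = 2 M \left(-8 + R\right)$)
$\left(59 + Z{\left(12,-3 \right)}\right)^{2} = \left(59 + 2 \left(-3\right) \left(-8 + 12\right)\right)^{2} = \left(59 + 2 \left(-3\right) 4\right)^{2} = \left(59 - 24\right)^{2} = 35^{2} = 1225$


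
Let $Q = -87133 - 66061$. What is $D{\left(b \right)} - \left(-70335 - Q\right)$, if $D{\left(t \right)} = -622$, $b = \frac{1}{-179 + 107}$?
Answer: $-83481$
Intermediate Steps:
$b = - \frac{1}{72}$ ($b = \frac{1}{-72} = - \frac{1}{72} \approx -0.013889$)
$Q = -153194$
$D{\left(b \right)} - \left(-70335 - Q\right) = -622 - \left(-70335 - -153194\right) = -622 - \left(-70335 + 153194\right) = -622 - 82859 = -83481$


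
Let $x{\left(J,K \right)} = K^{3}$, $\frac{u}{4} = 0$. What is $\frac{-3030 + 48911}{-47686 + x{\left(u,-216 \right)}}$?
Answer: $- \frac{1067}{235474} \approx -0.0045313$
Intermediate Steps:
$u = 0$ ($u = 4 \cdot 0 = 0$)
$\frac{-3030 + 48911}{-47686 + x{\left(u,-216 \right)}} = \frac{-3030 + 48911}{-47686 + \left(-216\right)^{3}} = \frac{45881}{-47686 - 10077696} = \frac{45881}{-10125382} = 45881 \left(- \frac{1}{10125382}\right) = - \frac{1067}{235474}$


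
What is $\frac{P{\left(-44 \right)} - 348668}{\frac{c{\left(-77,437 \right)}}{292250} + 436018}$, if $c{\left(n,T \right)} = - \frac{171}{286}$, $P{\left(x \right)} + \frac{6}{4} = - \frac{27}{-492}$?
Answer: $- \frac{1194863515220375}{1494200330615989} \approx -0.79967$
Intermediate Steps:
$P{\left(x \right)} = - \frac{237}{164}$ ($P{\left(x \right)} = - \frac{3}{2} - \frac{27}{-492} = - \frac{3}{2} - - \frac{9}{164} = - \frac{3}{2} + \frac{9}{164} = - \frac{237}{164}$)
$c{\left(n,T \right)} = - \frac{171}{286}$ ($c{\left(n,T \right)} = \left(-171\right) \frac{1}{286} = - \frac{171}{286}$)
$\frac{P{\left(-44 \right)} - 348668}{\frac{c{\left(-77,437 \right)}}{292250} + 436018} = \frac{- \frac{237}{164} - 348668}{- \frac{171}{286 \cdot 292250} + 436018} = - \frac{57181789}{164 \left(\left(- \frac{171}{286}\right) \frac{1}{292250} + 436018\right)} = - \frac{57181789}{164 \left(- \frac{171}{83583500} + 436018\right)} = - \frac{57181789}{164 \cdot \frac{36443910502829}{83583500}} = \left(- \frac{57181789}{164}\right) \frac{83583500}{36443910502829} = - \frac{1194863515220375}{1494200330615989}$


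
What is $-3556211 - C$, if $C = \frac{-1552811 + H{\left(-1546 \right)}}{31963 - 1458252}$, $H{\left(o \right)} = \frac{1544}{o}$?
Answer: $- \frac{3920799920070442}{1102521397} \approx -3.5562 \cdot 10^{6}$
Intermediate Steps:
$C = \frac{1200323675}{1102521397}$ ($C = \frac{-1552811 + \frac{1544}{-1546}}{31963 - 1458252} = \frac{-1552811 + 1544 \left(- \frac{1}{1546}\right)}{-1426289} = \left(-1552811 - \frac{772}{773}\right) \left(- \frac{1}{1426289}\right) = \left(- \frac{1200323675}{773}\right) \left(- \frac{1}{1426289}\right) = \frac{1200323675}{1102521397} \approx 1.0887$)
$-3556211 - C = -3556211 - \frac{1200323675}{1102521397} = - \frac{3920799920070442}{1102521397}$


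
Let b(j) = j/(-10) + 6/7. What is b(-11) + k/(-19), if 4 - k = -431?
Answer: -27847/1330 ≈ -20.938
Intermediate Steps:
k = 435 (k = 4 - 1*(-431) = 4 + 431 = 435)
b(j) = 6/7 - j/10 (b(j) = j*(-1/10) + 6*(1/7) = -j/10 + 6/7 = 6/7 - j/10)
b(-11) + k/(-19) = (6/7 - 1/10*(-11)) + 435/(-19) = (6/7 + 11/10) + 435*(-1/19) = 137/70 - 435/19 = -27847/1330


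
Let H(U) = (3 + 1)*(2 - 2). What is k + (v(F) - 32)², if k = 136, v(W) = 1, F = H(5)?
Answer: 1097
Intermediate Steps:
H(U) = 0 (H(U) = 4*0 = 0)
F = 0
k + (v(F) - 32)² = 136 + (1 - 32)² = 136 + (-31)² = 136 + 961 = 1097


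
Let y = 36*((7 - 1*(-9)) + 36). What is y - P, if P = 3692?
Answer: -1820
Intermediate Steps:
y = 1872 (y = 36*((7 + 9) + 36) = 36*(16 + 36) = 36*52 = 1872)
y - P = 1872 - 1*3692 = 1872 - 3692 = -1820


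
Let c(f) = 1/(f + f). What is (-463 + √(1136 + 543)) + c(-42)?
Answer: -38893/84 + √1679 ≈ -422.04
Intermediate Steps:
c(f) = 1/(2*f)
(-463 + √(1136 + 543)) + c(-42) = (-463 + √(1136 + 543)) + (½)/(-42) = (-463 + √1679) + (½)*(-1/42) = (-463 + √1679) - 1/84 = -38893/84 + √1679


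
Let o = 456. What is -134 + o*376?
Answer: 171322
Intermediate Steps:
-134 + o*376 = -134 + 456*376 = -134 + 171456 = 171322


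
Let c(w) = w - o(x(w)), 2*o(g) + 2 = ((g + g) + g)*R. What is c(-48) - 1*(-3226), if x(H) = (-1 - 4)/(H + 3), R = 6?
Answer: 3178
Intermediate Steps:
x(H) = -5/(3 + H)
o(g) = -1 + 9*g (o(g) = -1 + (((g + g) + g)*6)/2 = -1 + ((2*g + g)*6)/2 = -1 + ((3*g)*6)/2 = -1 + (18*g)/2 = -1 + 9*g)
c(w) = 1 + w + 45/(3 + w) (c(w) = w - (-1 + 9*(-5/(3 + w))) = w - (-1 - 45/(3 + w)) = w + (1 + 45/(3 + w)) = 1 + w + 45/(3 + w))
c(-48) - 1*(-3226) = (45 + (1 - 48)*(3 - 48))/(3 - 48) - 1*(-3226) = (45 - 47*(-45))/(-45) + 3226 = -(45 + 2115)/45 + 3226 = -1/45*2160 + 3226 = -48 + 3226 = 3178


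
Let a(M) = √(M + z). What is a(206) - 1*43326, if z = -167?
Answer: -43326 + √39 ≈ -43320.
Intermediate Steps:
a(M) = √(-167 + M) (a(M) = √(M - 167) = √(-167 + M))
a(206) - 1*43326 = √(-167 + 206) - 1*43326 = √39 - 43326 = -43326 + √39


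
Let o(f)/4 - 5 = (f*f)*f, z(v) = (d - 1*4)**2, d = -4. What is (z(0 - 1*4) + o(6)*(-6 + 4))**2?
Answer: 2903616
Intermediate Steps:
z(v) = 64 (z(v) = (-4 - 1*4)**2 = (-4 - 4)**2 = (-8)**2 = 64)
o(f) = 20 + 4*f**3 (o(f) = 20 + 4*((f*f)*f) = 20 + 4*(f**2*f) = 20 + 4*f**3)
(z(0 - 1*4) + o(6)*(-6 + 4))**2 = (64 + (20 + 4*6**3)*(-6 + 4))**2 = (64 + (20 + 4*216)*(-2))**2 = (64 + (20 + 864)*(-2))**2 = (64 + 884*(-2))**2 = (64 - 1768)**2 = (-1704)**2 = 2903616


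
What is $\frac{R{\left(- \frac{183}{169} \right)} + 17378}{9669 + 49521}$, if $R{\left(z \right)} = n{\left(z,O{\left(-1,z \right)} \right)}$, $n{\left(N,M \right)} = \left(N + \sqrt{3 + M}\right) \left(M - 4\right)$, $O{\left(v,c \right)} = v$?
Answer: $\frac{1489}{5070} - \frac{\sqrt{2}}{11838} \approx 0.29357$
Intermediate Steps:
$n{\left(N,M \right)} = \left(-4 + M\right) \left(N + \sqrt{3 + M}\right)$ ($n{\left(N,M \right)} = \left(N + \sqrt{3 + M}\right) \left(-4 + M\right) = \left(-4 + M\right) \left(N + \sqrt{3 + M}\right)$)
$R{\left(z \right)} = - 5 z - 5 \sqrt{2}$ ($R{\left(z \right)} = - 4 z - 4 \sqrt{3 - 1} - z - \sqrt{3 - 1} = - 4 z - 4 \sqrt{2} - z - \sqrt{2} = - 5 z - 5 \sqrt{2}$)
$\frac{R{\left(- \frac{183}{169} \right)} + 17378}{9669 + 49521} = \frac{\left(- 5 \left(- \frac{183}{169}\right) - 5 \sqrt{2}\right) + 17378}{9669 + 49521} = \frac{\left(- 5 \left(\left(-183\right) \frac{1}{169}\right) - 5 \sqrt{2}\right) + 17378}{59190} = \left(\left(\left(-5\right) \left(- \frac{183}{169}\right) - 5 \sqrt{2}\right) + 17378\right) \frac{1}{59190} = \left(\left(\frac{915}{169} - 5 \sqrt{2}\right) + 17378\right) \frac{1}{59190} = \left(\frac{2937797}{169} - 5 \sqrt{2}\right) \frac{1}{59190} = \frac{1489}{5070} - \frac{\sqrt{2}}{11838}$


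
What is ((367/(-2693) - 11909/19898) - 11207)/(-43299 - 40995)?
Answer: 600569987501/4516920458316 ≈ 0.13296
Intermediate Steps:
((367/(-2693) - 11909/19898) - 11207)/(-43299 - 40995) = ((367*(-1/2693) - 11909*1/19898) - 11207)/(-84294) = ((-367/2693 - 11909/19898) - 11207)*(-1/84294) = (-39373503/53585314 - 11207)*(-1/84294) = -600569987501/53585314*(-1/84294) = 600569987501/4516920458316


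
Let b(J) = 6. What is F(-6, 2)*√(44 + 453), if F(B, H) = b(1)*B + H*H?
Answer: -32*√497 ≈ -713.39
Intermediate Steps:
F(B, H) = H² + 6*B (F(B, H) = 6*B + H*H = 6*B + H² = H² + 6*B)
F(-6, 2)*√(44 + 453) = (2² + 6*(-6))*√(44 + 453) = (4 - 36)*√497 = -32*√497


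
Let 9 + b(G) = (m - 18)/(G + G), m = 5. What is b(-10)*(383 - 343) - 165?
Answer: -499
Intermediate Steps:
b(G) = -9 - 13/(2*G) (b(G) = -9 + (5 - 18)/(G + G) = -9 - 13*1/(2*G) = -9 - 13/(2*G))
b(-10)*(383 - 343) - 165 = (-9 - 13/2/(-10))*(383 - 343) - 165 = (-9 - 13/2*(-1/10))*40 - 165 = (-9 + 13/20)*40 - 165 = -167/20*40 - 165 = -334 - 165 = -499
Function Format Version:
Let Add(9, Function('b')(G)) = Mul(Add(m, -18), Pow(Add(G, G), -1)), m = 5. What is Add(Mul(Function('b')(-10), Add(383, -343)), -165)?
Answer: -499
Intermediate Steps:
Function('b')(G) = Add(-9, Mul(Rational(-13, 2), Pow(G, -1))) (Function('b')(G) = Add(-9, Mul(Add(5, -18), Pow(Add(G, G), -1))) = Add(-9, Mul(-13, Pow(Mul(2, G), -1))) = Add(-9, Mul(-13, Mul(Rational(1, 2), Pow(G, -1)))) = Add(-9, Mul(Rational(-13, 2), Pow(G, -1))))
Add(Mul(Function('b')(-10), Add(383, -343)), -165) = Add(Mul(Add(-9, Mul(Rational(-13, 2), Pow(-10, -1))), Add(383, -343)), -165) = Add(Mul(Add(-9, Mul(Rational(-13, 2), Rational(-1, 10))), 40), -165) = Add(Mul(Add(-9, Rational(13, 20)), 40), -165) = Add(Mul(Rational(-167, 20), 40), -165) = Add(-334, -165) = -499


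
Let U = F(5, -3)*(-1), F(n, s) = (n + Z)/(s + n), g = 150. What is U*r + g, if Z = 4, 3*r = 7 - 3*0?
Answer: 279/2 ≈ 139.50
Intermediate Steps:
r = 7/3 (r = (7 - 3*0)/3 = (7 + 0)/3 = (1/3)*7 = 7/3 ≈ 2.3333)
F(n, s) = (4 + n)/(n + s) (F(n, s) = (n + 4)/(s + n) = (4 + n)/(n + s))
U = -9/2 (U = ((4 + 5)/(5 - 3))*(-1) = (9/2)*(-1) = -9/2 ≈ -4.5000)
U*r + g = -9/2*7/3 + 150 = -21/2 + 150 = 279/2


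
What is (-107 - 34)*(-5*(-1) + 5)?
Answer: -1410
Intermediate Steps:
(-107 - 34)*(-5*(-1) + 5) = -141*(5 + 5) = -141*10 = -1410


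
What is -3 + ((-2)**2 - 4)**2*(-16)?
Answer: -3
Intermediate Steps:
-3 + ((-2)**2 - 4)**2*(-16) = -3 + (4 - 4)**2*(-16) = -3 + 0**2*(-16) = -3 + 0*(-16) = -3 + 0 = -3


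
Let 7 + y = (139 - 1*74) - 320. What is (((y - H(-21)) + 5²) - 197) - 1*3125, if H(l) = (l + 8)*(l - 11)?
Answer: -3975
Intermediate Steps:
H(l) = (-11 + l)*(8 + l) (H(l) = (8 + l)*(-11 + l) = (-11 + l)*(8 + l))
y = -262 (y = -7 + ((139 - 1*74) - 320) = -7 + ((139 - 74) - 320) = -7 + (65 - 320) = -7 - 255 = -262)
(((y - H(-21)) + 5²) - 197) - 1*3125 = (((-262 - (-88 + (-21)² - 3*(-21))) + 5²) - 197) - 1*3125 = (((-262 - (-88 + 441 + 63)) + 25) - 197) - 3125 = (((-262 - 1*416) + 25) - 197) - 3125 = (((-262 - 416) + 25) - 197) - 3125 = ((-678 + 25) - 197) - 3125 = (-653 - 197) - 3125 = -850 - 3125 = -3975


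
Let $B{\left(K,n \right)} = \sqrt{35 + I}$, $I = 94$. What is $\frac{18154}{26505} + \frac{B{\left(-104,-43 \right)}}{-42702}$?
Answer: $\frac{18154}{26505} - \frac{\sqrt{129}}{42702} \approx 0.68466$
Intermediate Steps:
$B{\left(K,n \right)} = \sqrt{129}$ ($B{\left(K,n \right)} = \sqrt{35 + 94} = \sqrt{129}$)
$\frac{18154}{26505} + \frac{B{\left(-104,-43 \right)}}{-42702} = \frac{18154}{26505} + \frac{\sqrt{129}}{-42702} = 18154 \cdot \frac{1}{26505} + \sqrt{129} \left(- \frac{1}{42702}\right) = \frac{18154}{26505} - \frac{\sqrt{129}}{42702}$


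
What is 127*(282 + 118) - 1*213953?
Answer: -163153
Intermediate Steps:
127*(282 + 118) - 1*213953 = 127*400 - 213953 = 50800 - 213953 = -163153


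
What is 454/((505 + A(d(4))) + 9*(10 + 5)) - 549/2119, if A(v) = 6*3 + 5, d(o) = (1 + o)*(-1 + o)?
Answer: 46003/108069 ≈ 0.42568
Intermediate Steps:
A(v) = 23 (A(v) = 18 + 5 = 23)
454/((505 + A(d(4))) + 9*(10 + 5)) - 549/2119 = 454/((505 + 23) + 9*(10 + 5)) - 549/2119 = 454/(528 + 9*15) - 549*1/2119 = 454/(528 + 135) - 549/2119 = 454/663 - 549/2119 = 46003/108069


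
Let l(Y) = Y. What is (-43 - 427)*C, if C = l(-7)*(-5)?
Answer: -16450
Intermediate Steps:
C = 35 (C = -7*(-5) = 35)
(-43 - 427)*C = (-43 - 427)*35 = -470*35 = -16450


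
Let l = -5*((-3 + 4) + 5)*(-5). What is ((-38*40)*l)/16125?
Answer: -608/43 ≈ -14.140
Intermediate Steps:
l = 150 (l = -5*(1 + 5)*(-5) = -5*6*(-5) = -30*(-5) = 150)
((-38*40)*l)/16125 = (-38*40*150)/16125 = -1520*150*(1/16125) = -228000*1/16125 = -608/43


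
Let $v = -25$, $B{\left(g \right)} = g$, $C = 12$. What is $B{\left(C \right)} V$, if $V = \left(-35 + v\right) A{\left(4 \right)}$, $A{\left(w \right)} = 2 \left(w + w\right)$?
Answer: $-11520$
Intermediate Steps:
$A{\left(w \right)} = 4 w$ ($A{\left(w \right)} = 2 \cdot 2 w = 4 w$)
$V = -960$ ($V = \left(-35 - 25\right) 4 \cdot 4 = \left(-60\right) 16 = -960$)
$B{\left(C \right)} V = 12 \left(-960\right) = -11520$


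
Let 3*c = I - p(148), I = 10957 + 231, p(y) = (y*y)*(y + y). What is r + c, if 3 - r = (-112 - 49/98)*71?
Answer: -12896849/6 ≈ -2.1495e+6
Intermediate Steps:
p(y) = 2*y**3 (p(y) = y**2*(2*y) = 2*y**3)
I = 11188
r = 15981/2 (r = 3 - (-112 - 49/98)*71 = 3 - (-112 - 49*1/98)*71 = 3 - (-112 - 1/2)*71 = 3 - (-225)*71/2 = 3 - 1*(-15975/2) = 3 + 15975/2 = 15981/2 ≈ 7990.5)
c = -6472396/3 (c = (11188 - 2*148**3)/3 = (11188 - 2*3241792)/3 = (11188 - 1*6483584)/3 = (11188 - 6483584)/3 = (1/3)*(-6472396) = -6472396/3 ≈ -2.1575e+6)
r + c = 15981/2 - 6472396/3 = -12896849/6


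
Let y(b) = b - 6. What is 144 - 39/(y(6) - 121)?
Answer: 17463/121 ≈ 144.32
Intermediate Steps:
y(b) = -6 + b
144 - 39/(y(6) - 121) = 144 - 39/((-6 + 6) - 121) = 144 - 39/(0 - 121) = 144 - 39/(-121) = 144 - 1/121*(-39) = 144 + 39/121 = 17463/121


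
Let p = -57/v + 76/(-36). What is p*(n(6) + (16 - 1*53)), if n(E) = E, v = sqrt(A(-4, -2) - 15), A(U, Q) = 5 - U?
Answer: 589/9 - 589*I*sqrt(6)/2 ≈ 65.444 - 721.38*I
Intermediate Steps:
v = I*sqrt(6) (v = sqrt((5 - 1*(-4)) - 15) = sqrt((5 + 4) - 15) = sqrt(9 - 15) = sqrt(-6) = I*sqrt(6) ≈ 2.4495*I)
p = -19/9 + 19*I*sqrt(6)/2 (p = -57*(-I*sqrt(6)/6) + 76/(-36) = -(-19)*I*sqrt(6)/2 + 76*(-1/36) = 19*I*sqrt(6)/2 - 19/9 = -19/9 + 19*I*sqrt(6)/2 ≈ -2.1111 + 23.27*I)
p*(n(6) + (16 - 1*53)) = (-19/9 + 19*I*sqrt(6)/2)*(6 + (16 - 1*53)) = (-19/9 + 19*I*sqrt(6)/2)*(6 + (16 - 53)) = (-19/9 + 19*I*sqrt(6)/2)*(6 - 37) = (-19/9 + 19*I*sqrt(6)/2)*(-31) = 589/9 - 589*I*sqrt(6)/2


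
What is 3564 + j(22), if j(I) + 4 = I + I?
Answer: 3604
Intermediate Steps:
j(I) = -4 + 2*I (j(I) = -4 + (I + I) = -4 + 2*I)
3564 + j(22) = 3564 + (-4 + 2*22) = 3564 + (-4 + 44) = 3564 + 40 = 3604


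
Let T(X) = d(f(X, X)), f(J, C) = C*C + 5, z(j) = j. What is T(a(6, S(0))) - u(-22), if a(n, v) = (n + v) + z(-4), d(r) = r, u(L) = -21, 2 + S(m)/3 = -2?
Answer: 126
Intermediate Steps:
S(m) = -12 (S(m) = -6 + 3*(-2) = -6 - 6 = -12)
f(J, C) = 5 + C² (f(J, C) = C² + 5 = 5 + C²)
a(n, v) = -4 + n + v (a(n, v) = (n + v) - 4 = -4 + n + v)
T(X) = 5 + X²
T(a(6, S(0))) - u(-22) = (5 + (-4 + 6 - 12)²) - 1*(-21) = (5 + (-10)²) + 21 = (5 + 100) + 21 = 105 + 21 = 126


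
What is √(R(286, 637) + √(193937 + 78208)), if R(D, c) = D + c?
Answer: √(923 + √272145) ≈ 38.009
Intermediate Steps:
√(R(286, 637) + √(193937 + 78208)) = √((286 + 637) + √(193937 + 78208)) = √(923 + √272145)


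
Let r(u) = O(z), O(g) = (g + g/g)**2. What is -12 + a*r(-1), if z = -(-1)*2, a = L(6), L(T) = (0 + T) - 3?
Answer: 15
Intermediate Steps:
L(T) = -3 + T (L(T) = T - 3 = -3 + T)
a = 3 (a = -3 + 6 = 3)
z = 2 (z = -1*(-2) = 2)
O(g) = (1 + g)**2 (O(g) = (g + 1)**2 = (1 + g)**2)
r(u) = 9 (r(u) = (1 + 2)**2 = 3**2 = 9)
-12 + a*r(-1) = -12 + 3*9 = -12 + 27 = 15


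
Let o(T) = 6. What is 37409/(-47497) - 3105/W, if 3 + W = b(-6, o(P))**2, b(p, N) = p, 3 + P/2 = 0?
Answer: -49570894/522467 ≈ -94.879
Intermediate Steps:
P = -6 (P = -6 + 2*0 = -6 + 0 = -6)
W = 33 (W = -3 + (-6)**2 = -3 + 36 = 33)
37409/(-47497) - 3105/W = 37409/(-47497) - 3105/33 = 37409*(-1/47497) - 3105*1/33 = -37409/47497 - 1035/11 = -49570894/522467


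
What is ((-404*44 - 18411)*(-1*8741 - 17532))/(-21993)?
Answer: -950741051/21993 ≈ -43229.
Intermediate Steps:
((-404*44 - 18411)*(-1*8741 - 17532))/(-21993) = ((-17776 - 18411)*(-8741 - 17532))*(-1/21993) = -36187*(-26273)*(-1/21993) = 950741051*(-1/21993) = -950741051/21993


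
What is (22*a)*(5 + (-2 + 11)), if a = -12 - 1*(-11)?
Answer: -308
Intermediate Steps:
a = -1 (a = -12 + 11 = -1)
(22*a)*(5 + (-2 + 11)) = (22*(-1))*(5 + (-2 + 11)) = -22*(5 + 9) = -22*14 = -308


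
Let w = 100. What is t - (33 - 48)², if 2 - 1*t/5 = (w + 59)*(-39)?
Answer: 30790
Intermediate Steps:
t = 31015 (t = 10 - 5*(100 + 59)*(-39) = 10 - 795*(-39) = 10 - 5*(-6201) = 10 + 31005 = 31015)
t - (33 - 48)² = 31015 - (33 - 48)² = 31015 - 1*(-15)² = 31015 - 1*225 = 31015 - 225 = 30790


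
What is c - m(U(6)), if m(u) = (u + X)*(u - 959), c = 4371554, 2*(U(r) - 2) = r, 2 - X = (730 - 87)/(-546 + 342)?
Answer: 148962125/34 ≈ 4.3812e+6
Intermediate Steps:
X = 1051/204 (X = 2 - (730 - 87)/(-546 + 342) = 2 - 643/(-204) = 2 - 643*(-1)/204 = 2 - 1*(-643/204) = 2 + 643/204 = 1051/204 ≈ 5.1520)
U(r) = 2 + r/2
m(u) = (-959 + u)*(1051/204 + u) (m(u) = (u + 1051/204)*(u - 959) = (1051/204 + u)*(-959 + u) = (-959 + u)*(1051/204 + u))
c - m(U(6)) = 4371554 - (-1007909/204 + (2 + (½)*6)² - 194585*(2 + (½)*6)/204) = 4371554 - (-1007909/204 + (2 + 3)² - 194585*(2 + 3)/204) = 4371554 - (-1007909/204 + 5² - 194585/204*5) = 4371554 - (-1007909/204 + 25 - 972925/204) = 4371554 - 1*(-329289/34) = 4371554 + 329289/34 = 148962125/34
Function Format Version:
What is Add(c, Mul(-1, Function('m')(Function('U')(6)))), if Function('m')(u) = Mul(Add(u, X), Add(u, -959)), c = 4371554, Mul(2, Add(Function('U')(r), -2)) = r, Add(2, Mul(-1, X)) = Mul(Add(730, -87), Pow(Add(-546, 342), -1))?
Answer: Rational(148962125, 34) ≈ 4.3812e+6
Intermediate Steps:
X = Rational(1051, 204) (X = Add(2, Mul(-1, Mul(Add(730, -87), Pow(Add(-546, 342), -1)))) = Add(2, Mul(-1, Mul(643, Pow(-204, -1)))) = Add(2, Mul(-1, Mul(643, Rational(-1, 204)))) = Add(2, Mul(-1, Rational(-643, 204))) = Add(2, Rational(643, 204)) = Rational(1051, 204) ≈ 5.1520)
Function('U')(r) = Add(2, Mul(Rational(1, 2), r))
Function('m')(u) = Mul(Add(-959, u), Add(Rational(1051, 204), u)) (Function('m')(u) = Mul(Add(u, Rational(1051, 204)), Add(u, -959)) = Mul(Add(Rational(1051, 204), u), Add(-959, u)) = Mul(Add(-959, u), Add(Rational(1051, 204), u)))
Add(c, Mul(-1, Function('m')(Function('U')(6)))) = Add(4371554, Mul(-1, Add(Rational(-1007909, 204), Pow(Add(2, Mul(Rational(1, 2), 6)), 2), Mul(Rational(-194585, 204), Add(2, Mul(Rational(1, 2), 6)))))) = Add(4371554, Mul(-1, Add(Rational(-1007909, 204), Pow(Add(2, 3), 2), Mul(Rational(-194585, 204), Add(2, 3))))) = Add(4371554, Mul(-1, Add(Rational(-1007909, 204), Pow(5, 2), Mul(Rational(-194585, 204), 5)))) = Add(4371554, Mul(-1, Add(Rational(-1007909, 204), 25, Rational(-972925, 204)))) = Add(4371554, Mul(-1, Rational(-329289, 34))) = Add(4371554, Rational(329289, 34)) = Rational(148962125, 34)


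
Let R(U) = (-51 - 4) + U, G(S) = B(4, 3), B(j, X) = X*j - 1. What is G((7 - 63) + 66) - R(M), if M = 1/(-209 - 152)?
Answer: 23827/361 ≈ 66.003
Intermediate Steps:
M = -1/361 (M = 1/(-361) = -1/361 ≈ -0.0027701)
B(j, X) = -1 + X*j
G(S) = 11 (G(S) = -1 + 3*4 = -1 + 12 = 11)
R(U) = -55 + U
G((7 - 63) + 66) - R(M) = 11 - (-55 - 1/361) = 11 - 1*(-19856/361) = 11 + 19856/361 = 23827/361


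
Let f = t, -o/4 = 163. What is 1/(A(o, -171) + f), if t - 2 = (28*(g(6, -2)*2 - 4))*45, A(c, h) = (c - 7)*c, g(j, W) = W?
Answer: 1/419590 ≈ 2.3833e-6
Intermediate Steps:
o = -652 (o = -4*163 = -652)
A(c, h) = c*(-7 + c) (A(c, h) = (-7 + c)*c = c*(-7 + c))
t = -10078 (t = 2 + (28*(-2*2 - 4))*45 = 2 + (28*(-4 - 4))*45 = 2 + (28*(-8))*45 = 2 - 224*45 = 2 - 10080 = -10078)
f = -10078
1/(A(o, -171) + f) = 1/(-652*(-7 - 652) - 10078) = 1/(-652*(-659) - 10078) = 1/(429668 - 10078) = 1/419590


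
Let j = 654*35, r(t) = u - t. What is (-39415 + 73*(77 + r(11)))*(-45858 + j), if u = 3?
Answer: 789593904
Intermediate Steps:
r(t) = 3 - t
j = 22890
(-39415 + 73*(77 + r(11)))*(-45858 + j) = (-39415 + 73*(77 + (3 - 1*11)))*(-45858 + 22890) = (-39415 + 73*(77 + (3 - 11)))*(-22968) = (-39415 + 73*(77 - 8))*(-22968) = (-39415 + 73*69)*(-22968) = (-39415 + 5037)*(-22968) = -34378*(-22968) = 789593904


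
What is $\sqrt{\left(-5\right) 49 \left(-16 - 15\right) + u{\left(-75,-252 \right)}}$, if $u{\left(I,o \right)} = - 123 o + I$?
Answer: $2 \sqrt{9629} \approx 196.25$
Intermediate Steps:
$u{\left(I,o \right)} = I - 123 o$
$\sqrt{\left(-5\right) 49 \left(-16 - 15\right) + u{\left(-75,-252 \right)}} = \sqrt{\left(-5\right) 49 \left(-16 - 15\right) - -30921} = \sqrt{- 245 \left(-16 - 15\right) + \left(-75 + 30996\right)} = \sqrt{\left(-245\right) \left(-31\right) + 30921} = \sqrt{7595 + 30921} = \sqrt{38516} = 2 \sqrt{9629}$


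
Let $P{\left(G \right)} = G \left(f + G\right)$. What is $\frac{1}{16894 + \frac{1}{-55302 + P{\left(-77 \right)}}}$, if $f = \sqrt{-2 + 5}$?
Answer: $\frac{3743826107125}{63248198177941799} - \frac{7 \sqrt{3}}{63248198177941799} \approx 5.9193 \cdot 10^{-5}$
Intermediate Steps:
$f = \sqrt{3} \approx 1.732$
$P{\left(G \right)} = G \left(G + \sqrt{3}\right)$ ($P{\left(G \right)} = G \left(\sqrt{3} + G\right) = G \left(G + \sqrt{3}\right)$)
$\frac{1}{16894 + \frac{1}{-55302 + P{\left(-77 \right)}}} = \frac{1}{16894 + \frac{1}{-55302 - 77 \left(-77 + \sqrt{3}\right)}} = \frac{1}{16894 + \frac{1}{-55302 + \left(5929 - 77 \sqrt{3}\right)}} = \frac{1}{16894 + \frac{1}{-49373 - 77 \sqrt{3}}}$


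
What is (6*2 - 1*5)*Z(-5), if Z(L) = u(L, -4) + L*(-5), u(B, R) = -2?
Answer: 161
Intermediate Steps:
Z(L) = -2 - 5*L (Z(L) = -2 + L*(-5) = -2 - 5*L)
(6*2 - 1*5)*Z(-5) = (6*2 - 1*5)*(-2 - 5*(-5)) = (12 - 5)*(-2 + 25) = 7*23 = 161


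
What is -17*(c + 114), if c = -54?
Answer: -1020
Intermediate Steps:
-17*(c + 114) = -17*(-54 + 114) = -17*60 = -1020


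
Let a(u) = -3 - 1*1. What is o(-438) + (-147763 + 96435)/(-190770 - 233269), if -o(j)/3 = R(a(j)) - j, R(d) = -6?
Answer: -549503216/424039 ≈ -1295.9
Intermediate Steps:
a(u) = -4 (a(u) = -3 - 1 = -4)
o(j) = 18 + 3*j (o(j) = -3*(-6 - j) = 18 + 3*j)
o(-438) + (-147763 + 96435)/(-190770 - 233269) = (18 + 3*(-438)) + (-147763 + 96435)/(-190770 - 233269) = (18 - 1314) - 51328/(-424039) = -1296 - 51328*(-1/424039) = -1296 + 51328/424039 = -549503216/424039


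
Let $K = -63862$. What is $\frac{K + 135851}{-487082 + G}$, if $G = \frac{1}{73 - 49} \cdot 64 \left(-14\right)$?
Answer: $- \frac{215967}{1461358} \approx -0.14779$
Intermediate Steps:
$G = - \frac{112}{3}$ ($G = \frac{1}{24} \cdot 64 \left(-14\right) = \frac{8}{3} \left(-14\right) = - \frac{112}{3} \approx -37.333$)
$\frac{K + 135851}{-487082 + G} = \frac{-63862 + 135851}{-487082 - \frac{112}{3}} = \frac{71989}{- \frac{1461358}{3}} = 71989 \left(- \frac{3}{1461358}\right) = - \frac{215967}{1461358}$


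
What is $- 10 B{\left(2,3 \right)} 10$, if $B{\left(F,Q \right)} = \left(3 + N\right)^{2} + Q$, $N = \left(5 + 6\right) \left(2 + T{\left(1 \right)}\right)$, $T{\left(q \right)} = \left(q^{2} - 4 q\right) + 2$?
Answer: $-19900$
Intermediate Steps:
$T{\left(q \right)} = 2 + q^{2} - 4 q$
$N = 11$ ($N = \left(5 + 6\right) \left(2 + \left(2 + 1^{2} - 4\right)\right) = 11 \left(2 + \left(2 + 1 - 4\right)\right) = 11 \left(2 - 1\right) = 11 \cdot 1 = 11$)
$B{\left(F,Q \right)} = 196 + Q$ ($B{\left(F,Q \right)} = \left(3 + 11\right)^{2} + Q = 14^{2} + Q = 196 + Q$)
$- 10 B{\left(2,3 \right)} 10 = - 10 \left(196 + 3\right) 10 = \left(-10\right) 199 \cdot 10 = \left(-1990\right) 10 = -19900$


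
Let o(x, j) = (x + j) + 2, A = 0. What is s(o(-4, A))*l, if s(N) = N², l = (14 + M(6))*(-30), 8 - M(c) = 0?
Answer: -2640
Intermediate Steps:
M(c) = 8 (M(c) = 8 - 1*0 = 8 + 0 = 8)
o(x, j) = 2 + j + x (o(x, j) = (j + x) + 2 = 2 + j + x)
l = -660 (l = (14 + 8)*(-30) = 22*(-30) = -660)
s(o(-4, A))*l = (2 + 0 - 4)²*(-660) = (-2)²*(-660) = 4*(-660) = -2640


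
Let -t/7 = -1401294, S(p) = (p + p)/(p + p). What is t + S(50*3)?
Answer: 9809059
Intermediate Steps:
S(p) = 1 (S(p) = (2*p)/((2*p)) = (2*p)*(1/(2*p)) = 1)
t = 9809058 (t = -7*(-1401294) = 9809058)
t + S(50*3) = 9809058 + 1 = 9809059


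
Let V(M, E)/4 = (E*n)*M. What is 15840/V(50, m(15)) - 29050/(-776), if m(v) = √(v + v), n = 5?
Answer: 14525/388 + 66*√30/125 ≈ 40.328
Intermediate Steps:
m(v) = √2*√v (m(v) = √(2*v) = √2*√v)
V(M, E) = 20*E*M (V(M, E) = 4*((E*5)*M) = 4*((5*E)*M) = 4*(5*E*M) = 20*E*M)
15840/V(50, m(15)) - 29050/(-776) = 15840/((20*(√2*√15)*50)) - 29050/(-776) = 15840/((20*√30*50)) - 29050*(-1/776) = 15840/((1000*√30)) + 14525/388 = 15840*(√30/30000) + 14525/388 = 66*√30/125 + 14525/388 = 14525/388 + 66*√30/125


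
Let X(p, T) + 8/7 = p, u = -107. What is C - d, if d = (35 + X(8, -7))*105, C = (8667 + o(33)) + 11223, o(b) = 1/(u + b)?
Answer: 1146629/74 ≈ 15495.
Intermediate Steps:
o(b) = 1/(-107 + b)
X(p, T) = -8/7 + p
C = 1471859/74 (C = (8667 + 1/(-107 + 33)) + 11223 = (8667 + 1/(-74)) + 11223 = (8667 - 1/74) + 11223 = 641357/74 + 11223 = 1471859/74 ≈ 19890.)
d = 4395 (d = (35 + (-8/7 + 8))*105 = (35 + 48/7)*105 = (293/7)*105 = 4395)
C - d = 1471859/74 - 1*4395 = 1471859/74 - 4395 = 1146629/74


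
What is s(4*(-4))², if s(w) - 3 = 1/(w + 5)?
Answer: 1024/121 ≈ 8.4628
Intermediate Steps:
s(w) = 3 + 1/(5 + w) (s(w) = 3 + 1/(w + 5) = 3 + 1/(5 + w))
s(4*(-4))² = ((16 + 3*(4*(-4)))/(5 + 4*(-4)))² = ((16 + 3*(-16))/(5 - 16))² = ((16 - 48)/(-11))² = (-1/11*(-32))² = (32/11)² = 1024/121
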